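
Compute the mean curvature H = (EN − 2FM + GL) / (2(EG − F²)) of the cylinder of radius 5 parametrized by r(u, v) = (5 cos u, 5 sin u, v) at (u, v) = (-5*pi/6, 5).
H = -1/10

With E = 25, F = 0, G = 1, L = -5, M = 0, N = 0, assemble
  H = (EN − 2FM + GL) / (2(EG − F²)) = -1/10.
At (u, v) = (-5*pi/6, 5): H = -1/10.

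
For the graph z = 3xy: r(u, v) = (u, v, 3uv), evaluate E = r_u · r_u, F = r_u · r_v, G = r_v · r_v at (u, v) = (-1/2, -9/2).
E = 733/4;  F = 81/4;  G = 13/4

Partials: r_u = (1, 0, 3*v), r_v = (0, 1, 3*u). As functions of (u, v):
  E = r_u · r_u = 9*v^2 + 1,
  F = r_u · r_v = 9*u*v,
  G = r_v · r_v = 9*u^2 + 1.
Evaluating at (u, v) = (-1/2, -9/2): E = 733/4, F = 81/4, G = 13/4.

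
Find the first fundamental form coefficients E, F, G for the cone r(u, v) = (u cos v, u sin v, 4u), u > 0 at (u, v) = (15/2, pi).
E = 17;  F = 0;  G = 225/4

Partials: r_u = (cos(v), sin(v), 4), r_v = (-u*sin(v), u*cos(v), 0). As functions of (u, v):
  E = r_u · r_u = 17,
  F = r_u · r_v = 0,
  G = r_v · r_v = u^2.
Evaluating at (u, v) = (15/2, pi): E = 17, F = 0, G = 225/4.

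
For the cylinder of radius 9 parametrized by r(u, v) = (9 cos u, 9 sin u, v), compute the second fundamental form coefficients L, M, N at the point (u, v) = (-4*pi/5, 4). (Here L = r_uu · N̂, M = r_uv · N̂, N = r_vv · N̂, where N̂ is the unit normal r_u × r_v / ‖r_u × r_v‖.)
L = -9;  M = 0;  N = 0

Compute the unit normal N̂(u, v) = (cos(u), sin(u), 0), and the second partials r_uu, r_uv, r_vv. Take dot products:
  L(u, v) = r_uu · N̂ = -9,
  M(u, v) = r_uv · N̂ = 0,
  N(u, v) = r_vv · N̂ = 0.
Evaluating at (u, v) = (-4*pi/5, 4):
  L = -9, M = 0, N = 0.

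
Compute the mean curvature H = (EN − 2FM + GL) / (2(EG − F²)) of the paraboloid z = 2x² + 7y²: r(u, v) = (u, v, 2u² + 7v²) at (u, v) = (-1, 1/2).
H = 73*sqrt(66)/1452

With E = 16*u^2 + 1, F = 56*u*v, G = 196*v^2 + 1, L = 4/sqrt(16*u^2 + 196*v^2 + 1), M = 0, N = 14/sqrt(16*u^2 + 196*v^2 + 1), assemble
  H = (EN − 2FM + GL) / (2(EG − F²)) = (112*u^2 + 392*v^2 + 9)/(16*u^2 + 196*v^2 + 1)^(3/2).
At (u, v) = (-1, 1/2): H = 73*sqrt(66)/1452.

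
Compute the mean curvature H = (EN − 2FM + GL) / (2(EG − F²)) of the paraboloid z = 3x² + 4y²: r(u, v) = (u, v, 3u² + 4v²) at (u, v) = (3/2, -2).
H = 1099*sqrt(2)/8788

With E = 36*u^2 + 1, F = 48*u*v, G = 64*v^2 + 1, L = 6/sqrt(36*u^2 + 64*v^2 + 1), M = 0, N = 8/sqrt(36*u^2 + 64*v^2 + 1), assemble
  H = (EN − 2FM + GL) / (2(EG − F²)) = (144*u^2 + 192*v^2 + 7)/(36*u^2 + 64*v^2 + 1)^(3/2).
At (u, v) = (3/2, -2): H = 1099*sqrt(2)/8788.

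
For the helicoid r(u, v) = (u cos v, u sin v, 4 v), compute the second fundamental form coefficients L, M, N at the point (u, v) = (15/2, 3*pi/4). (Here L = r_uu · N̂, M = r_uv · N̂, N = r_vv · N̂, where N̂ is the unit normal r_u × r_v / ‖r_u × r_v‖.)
L = 0;  M = -8/17;  N = 0

Compute the unit normal N̂(u, v) = (4*sin(v)/sqrt(u^2 + 16), -4*cos(v)/sqrt(u^2 + 16), u/sqrt(u^2 + 16)), and the second partials r_uu, r_uv, r_vv. Take dot products:
  L(u, v) = r_uu · N̂ = 0,
  M(u, v) = r_uv · N̂ = -4/sqrt(u^2 + 16),
  N(u, v) = r_vv · N̂ = 0.
Evaluating at (u, v) = (15/2, 3*pi/4):
  L = 0, M = -8/17, N = 0.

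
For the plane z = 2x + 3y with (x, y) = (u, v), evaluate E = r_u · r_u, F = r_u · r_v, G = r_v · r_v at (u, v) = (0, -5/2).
E = 5;  F = 6;  G = 10

Partials: r_u = (1, 0, 2), r_v = (0, 1, 3). As functions of (u, v):
  E = r_u · r_u = 5,
  F = r_u · r_v = 6,
  G = r_v · r_v = 10.
Evaluating at (u, v) = (0, -5/2): E = 5, F = 6, G = 10.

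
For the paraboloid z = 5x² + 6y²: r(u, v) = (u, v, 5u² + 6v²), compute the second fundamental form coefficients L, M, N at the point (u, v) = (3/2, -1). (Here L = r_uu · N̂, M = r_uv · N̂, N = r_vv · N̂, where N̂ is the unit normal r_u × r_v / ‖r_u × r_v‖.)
L = sqrt(370)/37;  M = 0;  N = 6*sqrt(370)/185

Compute the unit normal N̂(u, v) = (-10*u/sqrt(100*u^2 + 144*v^2 + 1), -12*v/sqrt(100*u^2 + 144*v^2 + 1), 1/sqrt(100*u^2 + 144*v^2 + 1)), and the second partials r_uu, r_uv, r_vv. Take dot products:
  L(u, v) = r_uu · N̂ = 10/sqrt(100*u^2 + 144*v^2 + 1),
  M(u, v) = r_uv · N̂ = 0,
  N(u, v) = r_vv · N̂ = 12/sqrt(100*u^2 + 144*v^2 + 1).
Evaluating at (u, v) = (3/2, -1):
  L = sqrt(370)/37, M = 0, N = 6*sqrt(370)/185.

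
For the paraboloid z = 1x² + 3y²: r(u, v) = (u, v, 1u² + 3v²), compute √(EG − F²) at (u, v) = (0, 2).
√(EG − F²)|_{(0, 2)} = sqrt(145)

E = 4*u^2 + 1, F = 12*u*v, G = 36*v^2 + 1; EG − F² = 4*u^2 + 36*v^2 + 1; √(EG − F²) = sqrt(4*u^2 + 36*v^2 + 1). At the given point: sqrt(145).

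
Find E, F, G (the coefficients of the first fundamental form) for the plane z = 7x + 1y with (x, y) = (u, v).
E = 50;  F = 7;  G = 2

Compute partials: r_u = (1, 0, 7), r_v = (0, 1, 1). Then
  E = r_u · r_u = 50,
  F = r_u · r_v = 7,
  G = r_v · r_v = 2.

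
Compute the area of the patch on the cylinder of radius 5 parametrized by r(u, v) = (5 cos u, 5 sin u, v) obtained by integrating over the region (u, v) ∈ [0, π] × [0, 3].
Area = 15*pi

Area = ∫∫ √(EG − F²) du dv with √(EG − F²) = 5. Integrating over [0, π] × [0, 3] gives 15*pi.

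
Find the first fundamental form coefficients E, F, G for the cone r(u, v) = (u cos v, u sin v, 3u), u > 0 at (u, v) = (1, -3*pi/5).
E = 10;  F = 0;  G = 1

Partials: r_u = (cos(v), sin(v), 3), r_v = (-u*sin(v), u*cos(v), 0). As functions of (u, v):
  E = r_u · r_u = 10,
  F = r_u · r_v = 0,
  G = r_v · r_v = u^2.
Evaluating at (u, v) = (1, -3*pi/5): E = 10, F = 0, G = 1.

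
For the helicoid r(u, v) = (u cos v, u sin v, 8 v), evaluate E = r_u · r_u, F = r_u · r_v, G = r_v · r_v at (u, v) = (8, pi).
E = 1;  F = 0;  G = 128

Partials: r_u = (cos(v), sin(v), 0), r_v = (-u*sin(v), u*cos(v), 8). As functions of (u, v):
  E = r_u · r_u = 1,
  F = r_u · r_v = 0,
  G = r_v · r_v = u^2 + 64.
Evaluating at (u, v) = (8, pi): E = 1, F = 0, G = 128.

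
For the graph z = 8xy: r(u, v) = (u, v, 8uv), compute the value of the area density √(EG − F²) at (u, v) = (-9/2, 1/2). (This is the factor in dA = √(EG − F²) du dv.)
√(EG − F²)|_{(-9/2, 1/2)} = sqrt(1313)

E = 64*v^2 + 1, F = 64*u*v, G = 64*u^2 + 1, so EG − F² = 64*u^2 + 64*v^2 + 1. Taking the positive square root: √(EG − F²) = sqrt(64*u^2 + 64*v^2 + 1). At (u, v) = (-9/2, 1/2): sqrt(1313).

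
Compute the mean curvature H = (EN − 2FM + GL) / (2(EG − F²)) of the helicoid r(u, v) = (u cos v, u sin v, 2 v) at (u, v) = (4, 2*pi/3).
H = 0

With E = 1, F = 0, G = u^2 + 4, L = 0, M = -2/sqrt(u^2 + 4), N = 0, assemble
  H = (EN − 2FM + GL) / (2(EG − F²)) = 0.
At (u, v) = (4, 2*pi/3): H = 0.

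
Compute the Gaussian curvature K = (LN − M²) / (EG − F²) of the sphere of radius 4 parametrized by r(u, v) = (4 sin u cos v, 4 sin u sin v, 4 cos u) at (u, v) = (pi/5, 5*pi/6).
K = 1/16

Coefficients of the first fundamental form: E = 16, F = 0, G = 16*sin(u)^2.
Coefficients of the second fundamental form: L = -4*sin(u)/Abs(sin(u)), M = 0, N = -4*sin(u)^3/Abs(sin(u)).
Assemble K = (LN − M²)/(EG − F²) = 1/16. At (u, v) = (pi/5, 5*pi/6): K = 1/16.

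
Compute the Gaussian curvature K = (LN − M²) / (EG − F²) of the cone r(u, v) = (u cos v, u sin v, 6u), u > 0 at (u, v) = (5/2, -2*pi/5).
K = 0

Coefficients of the first fundamental form: E = 37, F = 0, G = u^2.
Coefficients of the second fundamental form: L = 0, M = 0, N = 6*sqrt(37)*u^2/(37*Abs(u)).
Assemble K = (LN − M²)/(EG − F²) = 0. At (u, v) = (5/2, -2*pi/5): K = 0.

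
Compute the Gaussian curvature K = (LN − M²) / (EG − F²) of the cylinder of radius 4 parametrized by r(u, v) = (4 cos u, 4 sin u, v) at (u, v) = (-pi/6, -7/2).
K = 0

Coefficients of the first fundamental form: E = 16, F = 0, G = 1.
Coefficients of the second fundamental form: L = -4, M = 0, N = 0.
Assemble K = (LN − M²)/(EG − F²) = 0. At (u, v) = (-pi/6, -7/2): K = 0.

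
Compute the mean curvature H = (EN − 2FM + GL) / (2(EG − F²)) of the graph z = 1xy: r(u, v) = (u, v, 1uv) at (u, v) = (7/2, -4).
H = 112*sqrt(13)/4563

With E = v^2 + 1, F = u*v, G = u^2 + 1, L = 0, M = 1/sqrt(u^2 + v^2 + 1), N = 0, assemble
  H = (EN − 2FM + GL) / (2(EG − F²)) = -u*v/(u^2 + v^2 + 1)^(3/2).
At (u, v) = (7/2, -4): H = 112*sqrt(13)/4563.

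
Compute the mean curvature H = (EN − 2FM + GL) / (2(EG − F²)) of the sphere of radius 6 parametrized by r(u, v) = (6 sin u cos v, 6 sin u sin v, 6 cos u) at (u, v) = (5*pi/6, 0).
H = -1/6

With E = 36, F = 0, G = 36*sin(u)^2, L = -6*sin(u)/Abs(sin(u)), M = 0, N = -6*sin(u)^3/Abs(sin(u)), assemble
  H = (EN − 2FM + GL) / (2(EG − F²)) = -sin(u)/(6*Abs(sin(u))).
At (u, v) = (5*pi/6, 0): H = -1/6.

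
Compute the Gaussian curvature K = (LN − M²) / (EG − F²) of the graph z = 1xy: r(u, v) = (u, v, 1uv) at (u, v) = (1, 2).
K = -1/36

Coefficients of the first fundamental form: E = v^2 + 1, F = u*v, G = u^2 + 1.
Coefficients of the second fundamental form: L = 0, M = 1/sqrt(u^2 + v^2 + 1), N = 0.
Assemble K = (LN − M²)/(EG − F²) = 1/((u^2*v^2 - (u^2 + 1)*(v^2 + 1))*(u^2 + v^2 + 1)). At (u, v) = (1, 2): K = -1/36.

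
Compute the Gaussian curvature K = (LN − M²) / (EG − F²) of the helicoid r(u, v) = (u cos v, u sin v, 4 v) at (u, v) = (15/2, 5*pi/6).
K = -256/83521

Coefficients of the first fundamental form: E = 1, F = 0, G = u^2 + 16.
Coefficients of the second fundamental form: L = 0, M = -4/sqrt(u^2 + 16), N = 0.
Assemble K = (LN − M²)/(EG − F²) = -16/(u^2 + 16)^2. At (u, v) = (15/2, 5*pi/6): K = -256/83521.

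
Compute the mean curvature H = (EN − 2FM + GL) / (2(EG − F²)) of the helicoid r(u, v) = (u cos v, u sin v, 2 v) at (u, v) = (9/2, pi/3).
H = 0

With E = 1, F = 0, G = u^2 + 4, L = 0, M = -2/sqrt(u^2 + 4), N = 0, assemble
  H = (EN − 2FM + GL) / (2(EG − F²)) = 0.
At (u, v) = (9/2, pi/3): H = 0.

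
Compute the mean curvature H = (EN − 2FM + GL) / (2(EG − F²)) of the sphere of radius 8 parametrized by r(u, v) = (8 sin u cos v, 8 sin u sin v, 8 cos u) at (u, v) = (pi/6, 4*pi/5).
H = -1/8

With E = 64, F = 0, G = 64*sin(u)^2, L = -8*sin(u)/Abs(sin(u)), M = 0, N = -8*sin(u)^3/Abs(sin(u)), assemble
  H = (EN − 2FM + GL) / (2(EG − F²)) = -sin(u)/(8*Abs(sin(u))).
At (u, v) = (pi/6, 4*pi/5): H = -1/8.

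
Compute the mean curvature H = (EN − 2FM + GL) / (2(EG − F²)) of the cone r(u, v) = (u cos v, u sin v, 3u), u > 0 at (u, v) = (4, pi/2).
H = 3*sqrt(10)/80

With E = 10, F = 0, G = u^2, L = 0, M = 0, N = 3*sqrt(10)*u^2/(10*Abs(u)), assemble
  H = (EN − 2FM + GL) / (2(EG − F²)) = 3*sqrt(10)/(20*Abs(u)).
At (u, v) = (4, pi/2): H = 3*sqrt(10)/80.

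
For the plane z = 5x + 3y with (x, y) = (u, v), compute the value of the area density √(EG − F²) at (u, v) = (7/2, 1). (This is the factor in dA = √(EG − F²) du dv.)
√(EG − F²)|_{(7/2, 1)} = sqrt(35)

E = 26, F = 15, G = 10, so EG − F² = 35. Taking the positive square root: √(EG − F²) = sqrt(35). At (u, v) = (7/2, 1): sqrt(35).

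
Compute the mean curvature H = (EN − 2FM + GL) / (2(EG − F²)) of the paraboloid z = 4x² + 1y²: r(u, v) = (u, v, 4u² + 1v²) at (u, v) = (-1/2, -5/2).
H = 121*sqrt(42)/1764

With E = 64*u^2 + 1, F = 16*u*v, G = 4*v^2 + 1, L = 8/sqrt(64*u^2 + 4*v^2 + 1), M = 0, N = 2/sqrt(64*u^2 + 4*v^2 + 1), assemble
  H = (EN − 2FM + GL) / (2(EG − F²)) = (64*u^2 + 16*v^2 + 5)/(64*u^2 + 4*v^2 + 1)^(3/2).
At (u, v) = (-1/2, -5/2): H = 121*sqrt(42)/1764.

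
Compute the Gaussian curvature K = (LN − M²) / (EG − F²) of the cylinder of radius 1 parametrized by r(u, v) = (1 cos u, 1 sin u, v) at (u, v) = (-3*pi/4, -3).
K = 0

Coefficients of the first fundamental form: E = 1, F = 0, G = 1.
Coefficients of the second fundamental form: L = -1, M = 0, N = 0.
Assemble K = (LN − M²)/(EG − F²) = 0. At (u, v) = (-3*pi/4, -3): K = 0.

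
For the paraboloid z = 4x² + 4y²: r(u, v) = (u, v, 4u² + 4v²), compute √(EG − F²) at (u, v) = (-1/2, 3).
√(EG − F²)|_{(-1/2, 3)} = sqrt(593)

E = 64*u^2 + 1, F = 64*u*v, G = 64*v^2 + 1; EG − F² = 64*u^2 + 64*v^2 + 1; √(EG − F²) = sqrt(64*u^2 + 64*v^2 + 1). At the given point: sqrt(593).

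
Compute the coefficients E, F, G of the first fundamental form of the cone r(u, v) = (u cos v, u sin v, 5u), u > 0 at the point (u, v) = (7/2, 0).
E = 26;  F = 0;  G = 49/4

Partials: r_u = (cos(v), sin(v), 5), r_v = (-u*sin(v), u*cos(v), 0). As functions of (u, v):
  E = r_u · r_u = 26,
  F = r_u · r_v = 0,
  G = r_v · r_v = u^2.
Evaluating at (u, v) = (7/2, 0): E = 26, F = 0, G = 49/4.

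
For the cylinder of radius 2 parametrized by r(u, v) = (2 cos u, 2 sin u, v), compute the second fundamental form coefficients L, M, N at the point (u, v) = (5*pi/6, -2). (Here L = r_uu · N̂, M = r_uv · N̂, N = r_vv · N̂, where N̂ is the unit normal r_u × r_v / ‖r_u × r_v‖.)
L = -2;  M = 0;  N = 0

Compute the unit normal N̂(u, v) = (cos(u), sin(u), 0), and the second partials r_uu, r_uv, r_vv. Take dot products:
  L(u, v) = r_uu · N̂ = -2,
  M(u, v) = r_uv · N̂ = 0,
  N(u, v) = r_vv · N̂ = 0.
Evaluating at (u, v) = (5*pi/6, -2):
  L = -2, M = 0, N = 0.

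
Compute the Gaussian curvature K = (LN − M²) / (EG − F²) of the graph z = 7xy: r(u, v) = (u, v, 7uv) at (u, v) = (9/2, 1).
K = -784/17380561

Coefficients of the first fundamental form: E = 49*v^2 + 1, F = 49*u*v, G = 49*u^2 + 1.
Coefficients of the second fundamental form: L = 0, M = 7/sqrt(49*u^2 + 49*v^2 + 1), N = 0.
Assemble K = (LN − M²)/(EG − F²) = -49/(2401*u^4 + 4802*u^2*v^2 + 98*u^2 + 2401*v^4 + 98*v^2 + 1). At (u, v) = (9/2, 1): K = -784/17380561.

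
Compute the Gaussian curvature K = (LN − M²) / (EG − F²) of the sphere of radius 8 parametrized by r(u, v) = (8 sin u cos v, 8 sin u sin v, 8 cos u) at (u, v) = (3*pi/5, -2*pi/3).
K = 1/64

Coefficients of the first fundamental form: E = 64, F = 0, G = 64*sin(u)^2.
Coefficients of the second fundamental form: L = -8*sin(u)/Abs(sin(u)), M = 0, N = -8*sin(u)^3/Abs(sin(u)).
Assemble K = (LN − M²)/(EG − F²) = 1/64. At (u, v) = (3*pi/5, -2*pi/3): K = 1/64.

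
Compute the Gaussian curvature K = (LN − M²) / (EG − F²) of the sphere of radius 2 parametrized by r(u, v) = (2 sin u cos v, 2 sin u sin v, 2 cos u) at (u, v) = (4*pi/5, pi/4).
K = 1/4

Coefficients of the first fundamental form: E = 4, F = 0, G = 4*sin(u)^2.
Coefficients of the second fundamental form: L = -2*sin(u)/Abs(sin(u)), M = 0, N = -2*sin(u)^3/Abs(sin(u)).
Assemble K = (LN − M²)/(EG − F²) = 1/4. At (u, v) = (4*pi/5, pi/4): K = 1/4.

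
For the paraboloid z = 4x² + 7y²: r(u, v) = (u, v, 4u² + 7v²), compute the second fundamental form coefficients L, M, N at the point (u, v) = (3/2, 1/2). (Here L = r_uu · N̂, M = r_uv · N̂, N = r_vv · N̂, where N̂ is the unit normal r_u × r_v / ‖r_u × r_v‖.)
L = 4*sqrt(194)/97;  M = 0;  N = 7*sqrt(194)/97

Compute the unit normal N̂(u, v) = (-8*u/sqrt(64*u^2 + 196*v^2 + 1), -14*v/sqrt(64*u^2 + 196*v^2 + 1), 1/sqrt(64*u^2 + 196*v^2 + 1)), and the second partials r_uu, r_uv, r_vv. Take dot products:
  L(u, v) = r_uu · N̂ = 8/sqrt(64*u^2 + 196*v^2 + 1),
  M(u, v) = r_uv · N̂ = 0,
  N(u, v) = r_vv · N̂ = 14/sqrt(64*u^2 + 196*v^2 + 1).
Evaluating at (u, v) = (3/2, 1/2):
  L = 4*sqrt(194)/97, M = 0, N = 7*sqrt(194)/97.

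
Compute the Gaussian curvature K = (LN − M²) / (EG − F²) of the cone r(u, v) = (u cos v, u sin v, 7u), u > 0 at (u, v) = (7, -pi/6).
K = 0

Coefficients of the first fundamental form: E = 50, F = 0, G = u^2.
Coefficients of the second fundamental form: L = 0, M = 0, N = 7*sqrt(2)*u^2/(10*Abs(u)).
Assemble K = (LN − M²)/(EG − F²) = 0. At (u, v) = (7, -pi/6): K = 0.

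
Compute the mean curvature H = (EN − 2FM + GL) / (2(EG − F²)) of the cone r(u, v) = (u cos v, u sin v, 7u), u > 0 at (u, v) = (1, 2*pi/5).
H = 7*sqrt(2)/20

With E = 50, F = 0, G = u^2, L = 0, M = 0, N = 7*sqrt(2)*u^2/(10*Abs(u)), assemble
  H = (EN − 2FM + GL) / (2(EG − F²)) = 7*sqrt(2)/(20*Abs(u)).
At (u, v) = (1, 2*pi/5): H = 7*sqrt(2)/20.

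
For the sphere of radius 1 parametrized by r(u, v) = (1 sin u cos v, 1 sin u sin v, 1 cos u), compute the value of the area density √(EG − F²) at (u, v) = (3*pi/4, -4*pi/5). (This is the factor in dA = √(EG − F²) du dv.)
√(EG − F²)|_{(3*pi/4, -4*pi/5)} = sqrt(2)/2

E = 1, F = 0, G = sin(u)^2, so EG − F² = sin(u)^2. Taking the positive square root: √(EG − F²) = Abs(sin(u)). At (u, v) = (3*pi/4, -4*pi/5): sqrt(2)/2.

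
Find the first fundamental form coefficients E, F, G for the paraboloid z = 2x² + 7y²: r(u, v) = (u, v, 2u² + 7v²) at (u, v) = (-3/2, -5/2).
E = 37;  F = 210;  G = 1226

Partials: r_u = (1, 0, 4*u), r_v = (0, 1, 14*v). As functions of (u, v):
  E = r_u · r_u = 16*u^2 + 1,
  F = r_u · r_v = 56*u*v,
  G = r_v · r_v = 196*v^2 + 1.
Evaluating at (u, v) = (-3/2, -5/2): E = 37, F = 210, G = 1226.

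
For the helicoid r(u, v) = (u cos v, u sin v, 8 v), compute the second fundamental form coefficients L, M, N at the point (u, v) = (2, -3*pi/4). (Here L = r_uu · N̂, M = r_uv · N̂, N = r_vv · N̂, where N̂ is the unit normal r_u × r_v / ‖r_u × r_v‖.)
L = 0;  M = -4*sqrt(17)/17;  N = 0

Compute the unit normal N̂(u, v) = (8*sin(v)/sqrt(u^2 + 64), -8*cos(v)/sqrt(u^2 + 64), u/sqrt(u^2 + 64)), and the second partials r_uu, r_uv, r_vv. Take dot products:
  L(u, v) = r_uu · N̂ = 0,
  M(u, v) = r_uv · N̂ = -8/sqrt(u^2 + 64),
  N(u, v) = r_vv · N̂ = 0.
Evaluating at (u, v) = (2, -3*pi/4):
  L = 0, M = -4*sqrt(17)/17, N = 0.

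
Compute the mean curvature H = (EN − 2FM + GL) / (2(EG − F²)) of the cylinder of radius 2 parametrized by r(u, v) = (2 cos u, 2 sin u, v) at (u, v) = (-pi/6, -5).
H = -1/4

With E = 4, F = 0, G = 1, L = -2, M = 0, N = 0, assemble
  H = (EN − 2FM + GL) / (2(EG − F²)) = -1/4.
At (u, v) = (-pi/6, -5): H = -1/4.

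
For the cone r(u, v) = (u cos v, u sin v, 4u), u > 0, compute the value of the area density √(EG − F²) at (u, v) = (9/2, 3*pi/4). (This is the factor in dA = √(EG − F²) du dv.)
√(EG − F²)|_{(9/2, 3*pi/4)} = 9*sqrt(17)/2

E = 17, F = 0, G = u^2, so EG − F² = 17*u^2. Taking the positive square root: √(EG − F²) = sqrt(17)*Abs(u). At (u, v) = (9/2, 3*pi/4): 9*sqrt(17)/2.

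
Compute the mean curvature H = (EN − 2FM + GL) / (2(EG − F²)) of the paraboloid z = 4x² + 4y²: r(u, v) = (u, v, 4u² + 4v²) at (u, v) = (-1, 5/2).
H = 1864*sqrt(465)/216225

With E = 64*u^2 + 1, F = 64*u*v, G = 64*v^2 + 1, L = 8/sqrt(64*u^2 + 64*v^2 + 1), M = 0, N = 8/sqrt(64*u^2 + 64*v^2 + 1), assemble
  H = (EN − 2FM + GL) / (2(EG − F²)) = 8*(32*u^2 + 32*v^2 + 1)/(64*u^2 + 64*v^2 + 1)^(3/2).
At (u, v) = (-1, 5/2): H = 1864*sqrt(465)/216225.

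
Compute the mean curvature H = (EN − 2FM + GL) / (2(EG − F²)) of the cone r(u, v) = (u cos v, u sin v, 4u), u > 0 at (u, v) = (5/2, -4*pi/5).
H = 4*sqrt(17)/85

With E = 17, F = 0, G = u^2, L = 0, M = 0, N = 4*sqrt(17)*u^2/(17*Abs(u)), assemble
  H = (EN − 2FM + GL) / (2(EG − F²)) = 2*sqrt(17)/(17*Abs(u)).
At (u, v) = (5/2, -4*pi/5): H = 4*sqrt(17)/85.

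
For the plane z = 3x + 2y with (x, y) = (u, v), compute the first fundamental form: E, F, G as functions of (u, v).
E = 10;  F = 6;  G = 5

Compute partials: r_u = (1, 0, 3), r_v = (0, 1, 2). Then
  E = r_u · r_u = 10,
  F = r_u · r_v = 6,
  G = r_v · r_v = 5.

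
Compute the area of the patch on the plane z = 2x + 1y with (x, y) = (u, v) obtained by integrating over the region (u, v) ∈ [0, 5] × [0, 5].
Area = 25*sqrt(6)

Area = ∫∫ √(EG − F²) du dv with √(EG − F²) = sqrt(6). Integrating over [0, 5] × [0, 5] gives 25*sqrt(6).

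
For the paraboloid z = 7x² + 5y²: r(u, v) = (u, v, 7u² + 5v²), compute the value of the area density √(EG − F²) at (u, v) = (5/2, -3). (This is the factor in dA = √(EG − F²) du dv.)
√(EG − F²)|_{(5/2, -3)} = sqrt(2126)

E = 196*u^2 + 1, F = 140*u*v, G = 100*v^2 + 1, so EG − F² = 196*u^2 + 100*v^2 + 1. Taking the positive square root: √(EG − F²) = sqrt(196*u^2 + 100*v^2 + 1). At (u, v) = (5/2, -3): sqrt(2126).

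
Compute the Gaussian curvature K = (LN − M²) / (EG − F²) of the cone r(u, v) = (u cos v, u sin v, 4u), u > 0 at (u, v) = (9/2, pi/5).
K = 0

Coefficients of the first fundamental form: E = 17, F = 0, G = u^2.
Coefficients of the second fundamental form: L = 0, M = 0, N = 4*sqrt(17)*u^2/(17*Abs(u)).
Assemble K = (LN − M²)/(EG − F²) = 0. At (u, v) = (9/2, pi/5): K = 0.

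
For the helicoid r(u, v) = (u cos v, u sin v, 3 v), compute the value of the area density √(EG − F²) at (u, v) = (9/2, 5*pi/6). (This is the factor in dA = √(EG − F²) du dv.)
√(EG − F²)|_{(9/2, 5*pi/6)} = 3*sqrt(13)/2

E = 1, F = 0, G = u^2 + 9, so EG − F² = u^2 + 9. Taking the positive square root: √(EG − F²) = sqrt(u^2 + 9). At (u, v) = (9/2, 5*pi/6): 3*sqrt(13)/2.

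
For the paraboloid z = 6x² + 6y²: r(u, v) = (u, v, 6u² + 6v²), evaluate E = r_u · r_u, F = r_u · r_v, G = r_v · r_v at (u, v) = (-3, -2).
E = 1297;  F = 864;  G = 577

Partials: r_u = (1, 0, 12*u), r_v = (0, 1, 12*v). As functions of (u, v):
  E = r_u · r_u = 144*u^2 + 1,
  F = r_u · r_v = 144*u*v,
  G = r_v · r_v = 144*v^2 + 1.
Evaluating at (u, v) = (-3, -2): E = 1297, F = 864, G = 577.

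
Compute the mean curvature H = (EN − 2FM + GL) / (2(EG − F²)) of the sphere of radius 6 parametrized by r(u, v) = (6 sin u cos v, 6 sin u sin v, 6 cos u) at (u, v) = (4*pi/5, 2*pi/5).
H = -1/6

With E = 36, F = 0, G = 36*sin(u)^2, L = -6*sin(u)/Abs(sin(u)), M = 0, N = -6*sin(u)^3/Abs(sin(u)), assemble
  H = (EN − 2FM + GL) / (2(EG − F²)) = -sin(u)/(6*Abs(sin(u))).
At (u, v) = (4*pi/5, 2*pi/5): H = -1/6.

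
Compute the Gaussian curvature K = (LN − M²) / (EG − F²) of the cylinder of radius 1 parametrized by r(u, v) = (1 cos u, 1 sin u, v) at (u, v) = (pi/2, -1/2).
K = 0

Coefficients of the first fundamental form: E = 1, F = 0, G = 1.
Coefficients of the second fundamental form: L = -1, M = 0, N = 0.
Assemble K = (LN − M²)/(EG − F²) = 0. At (u, v) = (pi/2, -1/2): K = 0.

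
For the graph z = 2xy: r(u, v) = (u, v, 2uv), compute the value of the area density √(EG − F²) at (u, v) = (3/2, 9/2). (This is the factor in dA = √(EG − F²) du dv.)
√(EG − F²)|_{(3/2, 9/2)} = sqrt(91)

E = 4*v^2 + 1, F = 4*u*v, G = 4*u^2 + 1, so EG − F² = 4*u^2 + 4*v^2 + 1. Taking the positive square root: √(EG − F²) = sqrt(4*u^2 + 4*v^2 + 1). At (u, v) = (3/2, 9/2): sqrt(91).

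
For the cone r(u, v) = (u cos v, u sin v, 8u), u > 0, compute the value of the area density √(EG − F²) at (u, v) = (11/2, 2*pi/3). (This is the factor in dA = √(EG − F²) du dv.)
√(EG − F²)|_{(11/2, 2*pi/3)} = 11*sqrt(65)/2

E = 65, F = 0, G = u^2, so EG − F² = 65*u^2. Taking the positive square root: √(EG − F²) = sqrt(65)*Abs(u). At (u, v) = (11/2, 2*pi/3): 11*sqrt(65)/2.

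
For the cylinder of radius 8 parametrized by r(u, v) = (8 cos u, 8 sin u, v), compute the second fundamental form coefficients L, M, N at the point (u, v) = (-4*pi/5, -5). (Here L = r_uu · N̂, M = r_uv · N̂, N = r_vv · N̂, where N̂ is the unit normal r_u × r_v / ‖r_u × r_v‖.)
L = -8;  M = 0;  N = 0

Compute the unit normal N̂(u, v) = (cos(u), sin(u), 0), and the second partials r_uu, r_uv, r_vv. Take dot products:
  L(u, v) = r_uu · N̂ = -8,
  M(u, v) = r_uv · N̂ = 0,
  N(u, v) = r_vv · N̂ = 0.
Evaluating at (u, v) = (-4*pi/5, -5):
  L = -8, M = 0, N = 0.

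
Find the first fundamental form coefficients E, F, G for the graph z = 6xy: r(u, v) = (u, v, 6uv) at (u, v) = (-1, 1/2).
E = 10;  F = -18;  G = 37

Partials: r_u = (1, 0, 6*v), r_v = (0, 1, 6*u). As functions of (u, v):
  E = r_u · r_u = 36*v^2 + 1,
  F = r_u · r_v = 36*u*v,
  G = r_v · r_v = 36*u^2 + 1.
Evaluating at (u, v) = (-1, 1/2): E = 10, F = -18, G = 37.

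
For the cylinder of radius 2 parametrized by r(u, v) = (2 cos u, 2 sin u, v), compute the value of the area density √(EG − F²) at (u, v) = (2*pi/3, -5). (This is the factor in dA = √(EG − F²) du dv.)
√(EG − F²)|_{(2*pi/3, -5)} = 2

E = 4, F = 0, G = 1, so EG − F² = 4. Taking the positive square root: √(EG − F²) = 2. At (u, v) = (2*pi/3, -5): 2.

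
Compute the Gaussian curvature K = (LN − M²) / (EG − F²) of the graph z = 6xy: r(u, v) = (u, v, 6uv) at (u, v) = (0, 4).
K = -36/332929

Coefficients of the first fundamental form: E = 36*v^2 + 1, F = 36*u*v, G = 36*u^2 + 1.
Coefficients of the second fundamental form: L = 0, M = 6/sqrt(36*u^2 + 36*v^2 + 1), N = 0.
Assemble K = (LN − M²)/(EG − F²) = -36/(1296*u^4 + 2592*u^2*v^2 + 72*u^2 + 1296*v^4 + 72*v^2 + 1). At (u, v) = (0, 4): K = -36/332929.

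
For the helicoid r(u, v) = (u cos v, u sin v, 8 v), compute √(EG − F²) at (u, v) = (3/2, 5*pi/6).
√(EG − F²)|_{(3/2, 5*pi/6)} = sqrt(265)/2

E = 1, F = 0, G = u^2 + 64; EG − F² = u^2 + 64; √(EG − F²) = sqrt(u^2 + 64). At the given point: sqrt(265)/2.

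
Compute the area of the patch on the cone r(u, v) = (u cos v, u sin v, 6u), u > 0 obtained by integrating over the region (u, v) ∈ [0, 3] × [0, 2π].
Area = 9*sqrt(37)*pi

Area = ∫∫ √(EG − F²) du dv with √(EG − F²) = sqrt(37)*Abs(u). Integrating over [0, 3] × [0, 2π] gives 9*sqrt(37)*pi.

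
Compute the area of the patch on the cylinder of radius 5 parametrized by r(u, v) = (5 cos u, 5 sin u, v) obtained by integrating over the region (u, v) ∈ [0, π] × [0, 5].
Area = 25*pi

Area = ∫∫ √(EG − F²) du dv with √(EG − F²) = 5. Integrating over [0, π] × [0, 5] gives 25*pi.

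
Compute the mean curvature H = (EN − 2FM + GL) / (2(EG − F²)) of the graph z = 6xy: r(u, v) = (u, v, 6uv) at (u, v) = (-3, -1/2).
H = -81*sqrt(334)/27889

With E = 36*v^2 + 1, F = 36*u*v, G = 36*u^2 + 1, L = 0, M = 6/sqrt(36*u^2 + 36*v^2 + 1), N = 0, assemble
  H = (EN − 2FM + GL) / (2(EG − F²)) = -216*u*v/(36*u^2 + 36*v^2 + 1)^(3/2).
At (u, v) = (-3, -1/2): H = -81*sqrt(334)/27889.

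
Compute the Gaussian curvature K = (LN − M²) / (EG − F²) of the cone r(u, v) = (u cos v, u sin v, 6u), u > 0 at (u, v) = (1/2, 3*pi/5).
K = 0

Coefficients of the first fundamental form: E = 37, F = 0, G = u^2.
Coefficients of the second fundamental form: L = 0, M = 0, N = 6*sqrt(37)*u^2/(37*Abs(u)).
Assemble K = (LN − M²)/(EG − F²) = 0. At (u, v) = (1/2, 3*pi/5): K = 0.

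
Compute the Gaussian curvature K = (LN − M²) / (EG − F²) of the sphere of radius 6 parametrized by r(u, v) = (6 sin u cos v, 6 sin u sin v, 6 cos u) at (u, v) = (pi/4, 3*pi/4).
K = 1/36

Coefficients of the first fundamental form: E = 36, F = 0, G = 36*sin(u)^2.
Coefficients of the second fundamental form: L = -6*sin(u)/Abs(sin(u)), M = 0, N = -6*sin(u)^3/Abs(sin(u)).
Assemble K = (LN − M²)/(EG − F²) = 1/36. At (u, v) = (pi/4, 3*pi/4): K = 1/36.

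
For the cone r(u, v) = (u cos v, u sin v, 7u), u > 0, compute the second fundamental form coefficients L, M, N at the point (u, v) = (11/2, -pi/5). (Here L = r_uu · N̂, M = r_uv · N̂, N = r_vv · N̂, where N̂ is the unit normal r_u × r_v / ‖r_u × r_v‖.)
L = 0;  M = 0;  N = 77*sqrt(2)/20

Compute the unit normal N̂(u, v) = (-7*sqrt(2)*u*cos(v)/(10*Abs(u)), -7*sqrt(2)*u*sin(v)/(10*Abs(u)), sqrt(2)*u/(10*Abs(u))), and the second partials r_uu, r_uv, r_vv. Take dot products:
  L(u, v) = r_uu · N̂ = 0,
  M(u, v) = r_uv · N̂ = 0,
  N(u, v) = r_vv · N̂ = 7*sqrt(2)*u^2/(10*Abs(u)).
Evaluating at (u, v) = (11/2, -pi/5):
  L = 0, M = 0, N = 77*sqrt(2)/20.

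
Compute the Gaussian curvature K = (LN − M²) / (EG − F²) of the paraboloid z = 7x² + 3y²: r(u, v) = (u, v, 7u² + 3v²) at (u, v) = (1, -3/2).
K = 21/19321

Coefficients of the first fundamental form: E = 196*u^2 + 1, F = 84*u*v, G = 36*v^2 + 1.
Coefficients of the second fundamental form: L = 14/sqrt(196*u^2 + 36*v^2 + 1), M = 0, N = 6/sqrt(196*u^2 + 36*v^2 + 1).
Assemble K = (LN − M²)/(EG − F²) = 84/(38416*u^4 + 14112*u^2*v^2 + 392*u^2 + 1296*v^4 + 72*v^2 + 1). At (u, v) = (1, -3/2): K = 21/19321.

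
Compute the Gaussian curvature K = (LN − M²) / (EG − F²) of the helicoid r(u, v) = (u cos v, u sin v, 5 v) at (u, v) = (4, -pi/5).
K = -25/1681

Coefficients of the first fundamental form: E = 1, F = 0, G = u^2 + 25.
Coefficients of the second fundamental form: L = 0, M = -5/sqrt(u^2 + 25), N = 0.
Assemble K = (LN − M²)/(EG − F²) = -25/(u^2 + 25)^2. At (u, v) = (4, -pi/5): K = -25/1681.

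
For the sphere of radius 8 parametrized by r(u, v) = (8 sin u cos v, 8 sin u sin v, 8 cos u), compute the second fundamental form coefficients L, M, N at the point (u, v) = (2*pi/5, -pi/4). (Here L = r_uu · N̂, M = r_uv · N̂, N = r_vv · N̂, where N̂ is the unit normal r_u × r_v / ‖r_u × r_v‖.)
L = -8;  M = 0;  N = -5 - sqrt(5)

Compute the unit normal N̂(u, v) = (sin(u)^2*cos(v)/Abs(sin(u)), sin(u)^2*sin(v)/Abs(sin(u)), sin(2*u)/(2*Abs(sin(u)))), and the second partials r_uu, r_uv, r_vv. Take dot products:
  L(u, v) = r_uu · N̂ = -8*sin(u)/Abs(sin(u)),
  M(u, v) = r_uv · N̂ = 0,
  N(u, v) = r_vv · N̂ = -8*sin(u)^3/Abs(sin(u)).
Evaluating at (u, v) = (2*pi/5, -pi/4):
  L = -8, M = 0, N = -5 - sqrt(5).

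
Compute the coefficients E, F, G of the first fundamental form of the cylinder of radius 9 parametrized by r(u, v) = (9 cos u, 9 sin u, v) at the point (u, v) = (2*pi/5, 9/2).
E = 81;  F = 0;  G = 1

Partials: r_u = (-9*sin(u), 9*cos(u), 0), r_v = (0, 0, 1). As functions of (u, v):
  E = r_u · r_u = 81,
  F = r_u · r_v = 0,
  G = r_v · r_v = 1.
Evaluating at (u, v) = (2*pi/5, 9/2): E = 81, F = 0, G = 1.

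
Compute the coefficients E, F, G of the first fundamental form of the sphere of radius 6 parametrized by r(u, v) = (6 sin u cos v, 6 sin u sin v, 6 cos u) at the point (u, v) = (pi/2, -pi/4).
E = 36;  F = 0;  G = 36

Partials: r_u = (6*cos(u)*cos(v), 6*sin(v)*cos(u), -6*sin(u)), r_v = (-6*sin(u)*sin(v), 6*sin(u)*cos(v), 0). As functions of (u, v):
  E = r_u · r_u = 36,
  F = r_u · r_v = 0,
  G = r_v · r_v = 36*sin(u)^2.
Evaluating at (u, v) = (pi/2, -pi/4): E = 36, F = 0, G = 36.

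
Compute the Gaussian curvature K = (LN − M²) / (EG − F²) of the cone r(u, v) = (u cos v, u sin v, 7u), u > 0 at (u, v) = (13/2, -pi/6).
K = 0

Coefficients of the first fundamental form: E = 50, F = 0, G = u^2.
Coefficients of the second fundamental form: L = 0, M = 0, N = 7*sqrt(2)*u^2/(10*Abs(u)).
Assemble K = (LN − M²)/(EG − F²) = 0. At (u, v) = (13/2, -pi/6): K = 0.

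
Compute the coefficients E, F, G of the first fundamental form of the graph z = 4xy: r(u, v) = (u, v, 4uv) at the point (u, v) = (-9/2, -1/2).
E = 5;  F = 36;  G = 325

Partials: r_u = (1, 0, 4*v), r_v = (0, 1, 4*u). As functions of (u, v):
  E = r_u · r_u = 16*v^2 + 1,
  F = r_u · r_v = 16*u*v,
  G = r_v · r_v = 16*u^2 + 1.
Evaluating at (u, v) = (-9/2, -1/2): E = 5, F = 36, G = 325.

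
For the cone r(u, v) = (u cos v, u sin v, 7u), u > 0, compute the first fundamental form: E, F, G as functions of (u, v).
E = 50;  F = 0;  G = u^2

Compute partials: r_u = (cos(v), sin(v), 7), r_v = (-u*sin(v), u*cos(v), 0). Then
  E = r_u · r_u = 50,
  F = r_u · r_v = 0,
  G = r_v · r_v = u^2.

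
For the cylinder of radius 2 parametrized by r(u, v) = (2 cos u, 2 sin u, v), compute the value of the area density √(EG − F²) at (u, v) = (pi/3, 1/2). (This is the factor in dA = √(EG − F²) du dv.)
√(EG − F²)|_{(pi/3, 1/2)} = 2

E = 4, F = 0, G = 1, so EG − F² = 4. Taking the positive square root: √(EG − F²) = 2. At (u, v) = (pi/3, 1/2): 2.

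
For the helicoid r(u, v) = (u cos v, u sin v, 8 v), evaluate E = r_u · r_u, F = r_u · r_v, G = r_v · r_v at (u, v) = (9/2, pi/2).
E = 1;  F = 0;  G = 337/4

Partials: r_u = (cos(v), sin(v), 0), r_v = (-u*sin(v), u*cos(v), 8). As functions of (u, v):
  E = r_u · r_u = 1,
  F = r_u · r_v = 0,
  G = r_v · r_v = u^2 + 64.
Evaluating at (u, v) = (9/2, pi/2): E = 1, F = 0, G = 337/4.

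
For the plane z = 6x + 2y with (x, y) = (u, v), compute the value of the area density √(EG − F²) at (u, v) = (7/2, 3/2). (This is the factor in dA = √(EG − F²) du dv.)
√(EG − F²)|_{(7/2, 3/2)} = sqrt(41)

E = 37, F = 12, G = 5, so EG − F² = 41. Taking the positive square root: √(EG − F²) = sqrt(41). At (u, v) = (7/2, 3/2): sqrt(41).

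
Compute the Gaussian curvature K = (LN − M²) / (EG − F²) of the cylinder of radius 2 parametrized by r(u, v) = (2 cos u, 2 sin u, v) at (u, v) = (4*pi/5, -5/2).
K = 0

Coefficients of the first fundamental form: E = 4, F = 0, G = 1.
Coefficients of the second fundamental form: L = -2, M = 0, N = 0.
Assemble K = (LN − M²)/(EG − F²) = 0. At (u, v) = (4*pi/5, -5/2): K = 0.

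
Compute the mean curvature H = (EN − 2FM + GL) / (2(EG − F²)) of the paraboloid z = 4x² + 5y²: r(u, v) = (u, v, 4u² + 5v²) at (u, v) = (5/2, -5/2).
H = 167*sqrt(114)/12996

With E = 64*u^2 + 1, F = 80*u*v, G = 100*v^2 + 1, L = 8/sqrt(64*u^2 + 100*v^2 + 1), M = 0, N = 10/sqrt(64*u^2 + 100*v^2 + 1), assemble
  H = (EN − 2FM + GL) / (2(EG − F²)) = (320*u^2 + 400*v^2 + 9)/(64*u^2 + 100*v^2 + 1)^(3/2).
At (u, v) = (5/2, -5/2): H = 167*sqrt(114)/12996.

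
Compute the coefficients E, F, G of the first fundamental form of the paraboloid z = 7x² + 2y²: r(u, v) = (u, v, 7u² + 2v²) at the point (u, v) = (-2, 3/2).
E = 785;  F = -168;  G = 37

Partials: r_u = (1, 0, 14*u), r_v = (0, 1, 4*v). As functions of (u, v):
  E = r_u · r_u = 196*u^2 + 1,
  F = r_u · r_v = 56*u*v,
  G = r_v · r_v = 16*v^2 + 1.
Evaluating at (u, v) = (-2, 3/2): E = 785, F = -168, G = 37.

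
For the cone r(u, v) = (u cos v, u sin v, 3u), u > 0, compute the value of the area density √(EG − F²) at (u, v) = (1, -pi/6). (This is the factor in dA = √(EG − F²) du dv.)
√(EG − F²)|_{(1, -pi/6)} = sqrt(10)

E = 10, F = 0, G = u^2, so EG − F² = 10*u^2. Taking the positive square root: √(EG − F²) = sqrt(10)*Abs(u). At (u, v) = (1, -pi/6): sqrt(10).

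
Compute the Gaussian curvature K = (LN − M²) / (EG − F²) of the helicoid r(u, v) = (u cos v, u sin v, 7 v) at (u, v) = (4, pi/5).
K = -49/4225

Coefficients of the first fundamental form: E = 1, F = 0, G = u^2 + 49.
Coefficients of the second fundamental form: L = 0, M = -7/sqrt(u^2 + 49), N = 0.
Assemble K = (LN − M²)/(EG − F²) = -49/(u^2 + 49)^2. At (u, v) = (4, pi/5): K = -49/4225.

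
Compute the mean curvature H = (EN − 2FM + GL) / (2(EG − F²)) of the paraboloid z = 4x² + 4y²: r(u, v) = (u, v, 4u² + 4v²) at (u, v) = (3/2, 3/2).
H = 1160/4913

With E = 64*u^2 + 1, F = 64*u*v, G = 64*v^2 + 1, L = 8/sqrt(64*u^2 + 64*v^2 + 1), M = 0, N = 8/sqrt(64*u^2 + 64*v^2 + 1), assemble
  H = (EN − 2FM + GL) / (2(EG − F²)) = 8*(32*u^2 + 32*v^2 + 1)/(64*u^2 + 64*v^2 + 1)^(3/2).
At (u, v) = (3/2, 3/2): H = 1160/4913.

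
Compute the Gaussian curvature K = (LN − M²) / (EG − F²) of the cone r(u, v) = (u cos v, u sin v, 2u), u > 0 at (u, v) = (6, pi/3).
K = 0

Coefficients of the first fundamental form: E = 5, F = 0, G = u^2.
Coefficients of the second fundamental form: L = 0, M = 0, N = 2*sqrt(5)*u^2/(5*Abs(u)).
Assemble K = (LN − M²)/(EG − F²) = 0. At (u, v) = (6, pi/3): K = 0.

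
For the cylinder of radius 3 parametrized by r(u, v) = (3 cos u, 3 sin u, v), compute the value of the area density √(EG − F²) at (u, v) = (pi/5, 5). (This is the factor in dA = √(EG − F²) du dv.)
√(EG − F²)|_{(pi/5, 5)} = 3

E = 9, F = 0, G = 1, so EG − F² = 9. Taking the positive square root: √(EG − F²) = 3. At (u, v) = (pi/5, 5): 3.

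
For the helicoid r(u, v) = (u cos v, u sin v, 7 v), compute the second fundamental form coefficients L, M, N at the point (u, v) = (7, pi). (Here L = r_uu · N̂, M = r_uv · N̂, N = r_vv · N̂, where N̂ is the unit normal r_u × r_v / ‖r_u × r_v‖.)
L = 0;  M = -sqrt(2)/2;  N = 0

Compute the unit normal N̂(u, v) = (7*sin(v)/sqrt(u^2 + 49), -7*cos(v)/sqrt(u^2 + 49), u/sqrt(u^2 + 49)), and the second partials r_uu, r_uv, r_vv. Take dot products:
  L(u, v) = r_uu · N̂ = 0,
  M(u, v) = r_uv · N̂ = -7/sqrt(u^2 + 49),
  N(u, v) = r_vv · N̂ = 0.
Evaluating at (u, v) = (7, pi):
  L = 0, M = -sqrt(2)/2, N = 0.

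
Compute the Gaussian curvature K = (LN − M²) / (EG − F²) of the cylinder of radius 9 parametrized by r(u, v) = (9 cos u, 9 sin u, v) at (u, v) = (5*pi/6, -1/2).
K = 0

Coefficients of the first fundamental form: E = 81, F = 0, G = 1.
Coefficients of the second fundamental form: L = -9, M = 0, N = 0.
Assemble K = (LN − M²)/(EG − F²) = 0. At (u, v) = (5*pi/6, -1/2): K = 0.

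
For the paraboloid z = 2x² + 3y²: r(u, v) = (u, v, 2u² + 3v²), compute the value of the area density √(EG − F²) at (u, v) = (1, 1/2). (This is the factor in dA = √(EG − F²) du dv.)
√(EG − F²)|_{(1, 1/2)} = sqrt(26)

E = 16*u^2 + 1, F = 24*u*v, G = 36*v^2 + 1, so EG − F² = 16*u^2 + 36*v^2 + 1. Taking the positive square root: √(EG − F²) = sqrt(16*u^2 + 36*v^2 + 1). At (u, v) = (1, 1/2): sqrt(26).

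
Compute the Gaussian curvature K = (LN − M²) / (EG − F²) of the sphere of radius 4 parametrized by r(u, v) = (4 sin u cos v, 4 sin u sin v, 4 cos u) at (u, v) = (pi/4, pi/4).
K = 1/16

Coefficients of the first fundamental form: E = 16, F = 0, G = 16*sin(u)^2.
Coefficients of the second fundamental form: L = -4*sin(u)/Abs(sin(u)), M = 0, N = -4*sin(u)^3/Abs(sin(u)).
Assemble K = (LN − M²)/(EG − F²) = 1/16. At (u, v) = (pi/4, pi/4): K = 1/16.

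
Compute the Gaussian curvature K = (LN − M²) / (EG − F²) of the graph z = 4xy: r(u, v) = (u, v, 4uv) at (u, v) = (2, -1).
K = -16/6561

Coefficients of the first fundamental form: E = 16*v^2 + 1, F = 16*u*v, G = 16*u^2 + 1.
Coefficients of the second fundamental form: L = 0, M = 4/sqrt(16*u^2 + 16*v^2 + 1), N = 0.
Assemble K = (LN − M²)/(EG − F²) = -16/(256*u^4 + 512*u^2*v^2 + 32*u^2 + 256*v^4 + 32*v^2 + 1). At (u, v) = (2, -1): K = -16/6561.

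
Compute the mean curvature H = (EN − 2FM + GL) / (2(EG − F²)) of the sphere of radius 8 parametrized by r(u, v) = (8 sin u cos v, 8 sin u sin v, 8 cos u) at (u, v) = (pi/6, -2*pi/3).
H = -1/8

With E = 64, F = 0, G = 64*sin(u)^2, L = -8*sin(u)/Abs(sin(u)), M = 0, N = -8*sin(u)^3/Abs(sin(u)), assemble
  H = (EN − 2FM + GL) / (2(EG − F²)) = -sin(u)/(8*Abs(sin(u))).
At (u, v) = (pi/6, -2*pi/3): H = -1/8.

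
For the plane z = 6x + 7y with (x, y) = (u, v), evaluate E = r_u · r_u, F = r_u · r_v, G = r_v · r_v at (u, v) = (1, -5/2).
E = 37;  F = 42;  G = 50

Partials: r_u = (1, 0, 6), r_v = (0, 1, 7). As functions of (u, v):
  E = r_u · r_u = 37,
  F = r_u · r_v = 42,
  G = r_v · r_v = 50.
Evaluating at (u, v) = (1, -5/2): E = 37, F = 42, G = 50.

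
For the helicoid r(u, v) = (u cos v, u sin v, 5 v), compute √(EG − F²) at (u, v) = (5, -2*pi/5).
√(EG − F²)|_{(5, -2*pi/5)} = 5*sqrt(2)

E = 1, F = 0, G = u^2 + 25; EG − F² = u^2 + 25; √(EG − F²) = sqrt(u^2 + 25). At the given point: 5*sqrt(2).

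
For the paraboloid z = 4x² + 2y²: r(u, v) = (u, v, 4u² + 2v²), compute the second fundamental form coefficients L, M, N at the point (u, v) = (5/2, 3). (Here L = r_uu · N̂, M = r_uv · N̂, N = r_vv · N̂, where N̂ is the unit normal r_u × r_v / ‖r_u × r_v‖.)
L = 8*sqrt(545)/545;  M = 0;  N = 4*sqrt(545)/545

Compute the unit normal N̂(u, v) = (-8*u/sqrt(64*u^2 + 16*v^2 + 1), -4*v/sqrt(64*u^2 + 16*v^2 + 1), 1/sqrt(64*u^2 + 16*v^2 + 1)), and the second partials r_uu, r_uv, r_vv. Take dot products:
  L(u, v) = r_uu · N̂ = 8/sqrt(64*u^2 + 16*v^2 + 1),
  M(u, v) = r_uv · N̂ = 0,
  N(u, v) = r_vv · N̂ = 4/sqrt(64*u^2 + 16*v^2 + 1).
Evaluating at (u, v) = (5/2, 3):
  L = 8*sqrt(545)/545, M = 0, N = 4*sqrt(545)/545.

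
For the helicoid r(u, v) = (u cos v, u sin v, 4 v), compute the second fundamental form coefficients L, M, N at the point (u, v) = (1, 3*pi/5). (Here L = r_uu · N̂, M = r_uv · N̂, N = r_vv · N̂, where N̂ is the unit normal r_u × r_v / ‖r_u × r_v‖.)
L = 0;  M = -4*sqrt(17)/17;  N = 0

Compute the unit normal N̂(u, v) = (4*sin(v)/sqrt(u^2 + 16), -4*cos(v)/sqrt(u^2 + 16), u/sqrt(u^2 + 16)), and the second partials r_uu, r_uv, r_vv. Take dot products:
  L(u, v) = r_uu · N̂ = 0,
  M(u, v) = r_uv · N̂ = -4/sqrt(u^2 + 16),
  N(u, v) = r_vv · N̂ = 0.
Evaluating at (u, v) = (1, 3*pi/5):
  L = 0, M = -4*sqrt(17)/17, N = 0.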